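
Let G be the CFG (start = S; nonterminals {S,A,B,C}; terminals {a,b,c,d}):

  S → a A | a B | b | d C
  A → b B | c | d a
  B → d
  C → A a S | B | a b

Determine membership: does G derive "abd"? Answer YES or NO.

Convert to CNF:
  S -> T1 C | T2 A | T2 B | b
  A -> T0 B | T1 T2 | c
  B -> d
  C -> A X3 | T2 T0 | d
  T0 -> b
  T1 -> d
  T2 -> a
  X3 -> T2 S

Fill CYK table bottom-up:
  cell(0,0) a: {T2}  orig:{}
  cell(1,1) b: {S,T0}  orig:{S}
  cell(2,2) d: {B,C,T1}  orig:{B,C}
  cell(0,1) ab: {C,X3}  orig:{C}
  cell(1,2) bd: {A}
  cell(0,2) abd: {S}

S ∈ T[0,2] ⇒ YES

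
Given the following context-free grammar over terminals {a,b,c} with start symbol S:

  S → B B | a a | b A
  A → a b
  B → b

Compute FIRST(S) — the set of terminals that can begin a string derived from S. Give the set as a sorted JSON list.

Compute FIRST by fixpoint:
pass 1:
  A via A→a b: +{a}
  B via B→b: +{b}
  S via S→B B: +{b}
  S via S→a a: +{a}
  FIRST[S]={a,b}  FIRST[A]={a}  FIRST[B]={b}
pass 2: — fixpoint
  FIRST[S]={a,b}  FIRST[A]={a}  FIRST[B]={b}

FIRST(S) = ["a", "b"]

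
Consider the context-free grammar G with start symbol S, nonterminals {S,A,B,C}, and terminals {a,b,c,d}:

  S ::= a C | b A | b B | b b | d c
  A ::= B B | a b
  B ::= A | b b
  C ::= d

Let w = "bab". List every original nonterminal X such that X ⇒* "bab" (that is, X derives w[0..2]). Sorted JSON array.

Convert to CNF:
  S -> T0 C | T1 A | T1 B | T1 T1 | T2 T3
  A -> B B | T0 T1
  B -> B B | T0 T1 | T1 T1
  C -> d
  T0 -> a
  T1 -> b
  T2 -> d
  T3 -> c

Fill CYK table bottom-up (cells [i..j] with 0 ≤ i ≤ j ≤ 2 only):
  cell(0,0) b: {T1}  orig:{}
  cell(1,1) a: {T0}  orig:{}
  cell(2,2) b: {T1}  orig:{}
  cell(0,1) ba: ∅
  cell(1,2) ab: {A,B}
  cell(0,2) bab: {S}

Original NTs in T[0,2] deriving "bab": ["S"]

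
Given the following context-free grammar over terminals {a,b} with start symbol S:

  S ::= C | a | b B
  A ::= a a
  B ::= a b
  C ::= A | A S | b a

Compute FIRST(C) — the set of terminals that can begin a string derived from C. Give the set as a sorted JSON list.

FIRST iteration:
round 1:
  A via A→a a: +{a}
  B via B→a b: +{a}
  C via C→A: +{a}
  C via C→b a: +{b}
  S via S→C: +{a,b}
  S: {a,b}  A: {a}  B: {a}  C: {a,b}
round 2: (stable)
  S: {a,b}  A: {a}  B: {a}  C: {a,b}

FIRST(C) = ["a", "b"]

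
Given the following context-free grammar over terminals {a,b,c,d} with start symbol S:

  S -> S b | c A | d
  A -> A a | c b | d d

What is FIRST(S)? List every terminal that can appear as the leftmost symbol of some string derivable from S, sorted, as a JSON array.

FIRST sets, iterate to fixpoint:
[1]
  A via A→c b: +{c}
  A via A→d d: +{d}
  S via S→c A: +{c}
  S via S→d: +{d}
  S: {c,d}  A: {c,d}
[2] done
  S: {c,d}  A: {c,d}

FIRST(S) = ["c", "d"]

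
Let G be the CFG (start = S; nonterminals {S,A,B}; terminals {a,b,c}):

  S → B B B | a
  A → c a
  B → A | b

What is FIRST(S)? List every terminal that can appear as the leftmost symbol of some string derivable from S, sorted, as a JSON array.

FIRST iteration:
round 1:
  A via A→c a: +{c}
  B via B→A: +{c}
  B via B→b: +{b}
  S via S→B B B: +{b,c}
  S via S→a: +{a}
  FIRST(S)={a,b,c}  FIRST(A)={c}  FIRST(B)={b,c}
round 2: (no change)
  FIRST(S)={a,b,c}  FIRST(A)={c}  FIRST(B)={b,c}

FIRST(S) = ["a", "b", "c"]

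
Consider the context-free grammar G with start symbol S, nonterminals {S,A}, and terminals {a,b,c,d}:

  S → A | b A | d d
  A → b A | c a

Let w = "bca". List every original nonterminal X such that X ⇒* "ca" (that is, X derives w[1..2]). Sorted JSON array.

CNF form of G:
  S -> T0 A | T1 T2 | T3 T3
  A -> T0 A | T1 T2
  T0 -> b
  T1 -> c
  T2 -> a
  T3 -> d

Fill CYK table bottom-up (cells [i..j] with 1 ≤ i ≤ j ≤ 2 only):
  cell(1,1) c: {T1}  orig:{}
  cell(2,2) a: {T2}  orig:{}
  cell(1,2) ca: {A,S}

Original NTs in T[1,2] deriving "ca": ["A", "S"]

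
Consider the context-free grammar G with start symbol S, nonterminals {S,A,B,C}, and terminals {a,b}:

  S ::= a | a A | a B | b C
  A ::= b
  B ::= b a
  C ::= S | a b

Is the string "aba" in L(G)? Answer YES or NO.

CNF form of G:
  S -> T0 C | T1 A | T1 B | a
  A -> b
  B -> T0 T1
  C -> T0 C | T1 A | T1 B | T1 T0 | a
  T0 -> b
  T1 -> a

Fill CYK table bottom-up:
  [0..0]={C,S,T1}  "a"  orig:{C,S}
  [1..1]={A,T0}  "b"  orig:{A}
  [2..2]={C,S,T1}  "a"  orig:{C,S}
  [0..1]={C,S}  "ab"
  [1..2]={B,C,S}  "ba"
  [0..2]={C,S}  "aba"

S ∈ T[0,2] ⇒ YES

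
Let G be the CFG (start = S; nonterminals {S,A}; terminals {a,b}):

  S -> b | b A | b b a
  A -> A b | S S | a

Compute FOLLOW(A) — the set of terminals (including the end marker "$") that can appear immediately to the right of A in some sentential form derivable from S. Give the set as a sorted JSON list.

FIRST iteration:
iter 1:
  A via A→a: +{a}
  S via S→b: +{b}
  FIRST[S]={b}  FIRST[A]={a}
iter 2:
  A via A→S S: +{b}
  FIRST[S]={b}  FIRST[A]={a,b}
iter 3: (no change)
  FIRST[S]={b}  FIRST[A]={a,b}

FOLLOW iteration:
initialize: $ ∈ FOLLOW(S)
round 1:
  A→A b: FOLLOW(A) ⊇ FIRST(b) = {b}; new: +{b}
  A→S S: FOLLOW(S) ⊇ FIRST(S) = {b}; new: +{b}
  S→b A: FOLLOW(A) ⊇ FOLLOW(S) ⊇ {$,b}; new: +{$}
  FOLLOW(S)={$,b}  FOLLOW(A)={$,b}
round 2: done
  FOLLOW(S)={$,b}  FOLLOW(A)={$,b}

FOLLOW(A) = ["$", "b"]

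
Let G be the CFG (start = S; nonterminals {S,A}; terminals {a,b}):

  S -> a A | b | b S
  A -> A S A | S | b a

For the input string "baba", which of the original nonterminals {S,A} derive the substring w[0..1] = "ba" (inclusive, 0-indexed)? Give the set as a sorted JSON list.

CNF form of G:
  S -> T0 A | T1 S | b
  A -> A X2 | T0 A | T1 S | T1 T0 | b
  T0 -> a
  T1 -> b
  X2 -> S A

CYK table (by increasing span), restricted to cells inside w[0..1]:
  T[0,0] 'b' = {A,S,T1}  orig:{A,S}
  T[1,1] 'a' = {T0}  orig:{}
  T[0,1] 'ba' = {A}

Original NTs in T[0,1] deriving "ba": ["A"]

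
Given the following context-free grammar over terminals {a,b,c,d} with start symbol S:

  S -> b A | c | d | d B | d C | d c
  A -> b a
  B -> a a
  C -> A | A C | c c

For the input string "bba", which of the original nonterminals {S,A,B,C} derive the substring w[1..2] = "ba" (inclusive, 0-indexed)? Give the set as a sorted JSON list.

CNF form of G:
  S -> T0 A | T3 B | T3 C | T3 T2 | c | d
  A -> T0 T1
  B -> T1 T1
  C -> A C | T0 T1 | T2 T2
  T0 -> b
  T1 -> a
  T2 -> c
  T3 -> d

Fill CYK table bottom-up — only the sub-triangle for w[1..2]:
  T[1,1] 'b' = {T0}  orig:{}
  T[2,2] 'a' = {T1}  orig:{}
  T[1,2] 'ba' = {A,C}

Original NTs in T[1,2] deriving "ba": ["A", "C"]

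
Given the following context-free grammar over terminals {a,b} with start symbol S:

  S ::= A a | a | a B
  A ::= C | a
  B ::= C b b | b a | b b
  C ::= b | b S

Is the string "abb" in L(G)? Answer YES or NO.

CNF form of G:
  S -> A T1 | T1 B | a
  A -> T0 S | a | b
  B -> C X2 | T0 T0 | T0 T1
  C -> T0 S | b
  T0 -> b
  T1 -> a
  X2 -> T0 T0

CYK fill:
  [0..0]={A,S,T1}  "a"  orig:{A,S}
  [1..1]={A,C,T0}  "b"  orig:{A,C}
  [2..2]={A,C,T0}  "b"  orig:{A,C}
  [0..1]=∅  "ab"
  [1..2]={B,X2}  "bb"  orig:{B}
  [0..2]={S}  "abb"

S ∈ T[0,2] ⇒ YES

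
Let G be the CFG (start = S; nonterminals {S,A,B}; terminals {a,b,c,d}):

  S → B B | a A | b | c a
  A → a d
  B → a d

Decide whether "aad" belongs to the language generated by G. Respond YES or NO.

CNF form of G:
  S -> B B | T0 A | T2 T0 | b
  A -> T0 T1
  B -> T0 T1
  T0 -> a
  T1 -> d
  T2 -> c

CYK fill:
  [0..0]={T0}  "a"  orig:{}
  [1..1]={T0}  "a"  orig:{}
  [2..2]={T1}  "d"  orig:{}
  [0..1]=∅  "aa"
  [1..2]={A,B}  "ad"
  [0..2]={S}  "aad"

S ∈ T[0,2] ⇒ YES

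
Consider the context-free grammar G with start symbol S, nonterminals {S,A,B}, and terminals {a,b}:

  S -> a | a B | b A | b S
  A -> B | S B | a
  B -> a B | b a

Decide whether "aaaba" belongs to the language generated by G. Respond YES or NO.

Convert to CNF:
  S -> T0 B | T1 A | T1 S | a
  A -> S B | T0 B | T1 T0 | a
  B -> T0 B | T1 T0
  T0 -> a
  T1 -> b

Fill CYK table bottom-up:
  T[0,0] 'a' = {A,S,T0}  orig:{A,S}
  T[1,1] 'a' = {A,S,T0}  orig:{A,S}
  T[2,2] 'a' = {A,S,T0}  orig:{A,S}
  T[3,3] 'b' = {T1}  orig:{}
  T[4,4] 'a' = {A,S,T0}  orig:{A,S}
  T[0,1] 'aa' = ∅
  T[1,2] 'aa' = ∅
  T[2,3] 'ab' = ∅
  T[3,4] 'ba' = {A,B,S}
  T[0,2] 'aaa' = ∅
  T[1,3] 'aab' = ∅
  T[2,4] 'aba' = {A,B,S}
  T[0,3] 'aaab' = ∅
  T[1,4] 'aaba' = {A,B,S}
  T[0,4] 'aaaba' = {A,B,S}

S ∈ T[0,4] ⇒ YES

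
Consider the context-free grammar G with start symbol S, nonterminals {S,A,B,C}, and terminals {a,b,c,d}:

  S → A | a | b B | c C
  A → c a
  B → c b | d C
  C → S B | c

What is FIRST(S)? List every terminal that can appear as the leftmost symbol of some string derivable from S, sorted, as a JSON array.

FIRST iteration:
pass 1:
  A via A→c a: +{c}
  B via B→c b: +{c}
  B via B→d C: +{d}
  C via C→c: +{c}
  S via S→A: +{c}
  S via S→a: +{a}
  S via S→b B: +{b}
  FIRST(S)={a,b,c}  FIRST(A)={c}  FIRST(B)={c,d}  FIRST(C)={c}
pass 2:
  C via C→S B: +{a,b}
  FIRST(S)={a,b,c}  FIRST(A)={c}  FIRST(B)={c,d}  FIRST(C)={a,b,c}
pass 3: (no change)
  FIRST(S)={a,b,c}  FIRST(A)={c}  FIRST(B)={c,d}  FIRST(C)={a,b,c}

FIRST(S) = ["a", "b", "c"]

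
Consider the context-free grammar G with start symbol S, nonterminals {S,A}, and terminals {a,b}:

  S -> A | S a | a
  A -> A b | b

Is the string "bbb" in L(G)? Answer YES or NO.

Convert to CNF:
  S -> A T0 | S T1 | a | b
  A -> A T0 | b
  T0 -> b
  T1 -> a

CYK fill:
  cell(0,0) b: {A,S,T0}  orig:{A,S}
  cell(1,1) b: {A,S,T0}  orig:{A,S}
  cell(2,2) b: {A,S,T0}  orig:{A,S}
  cell(0,1) bb: {A,S}
  cell(1,2) bb: {A,S}
  cell(0,2) bbb: {A,S}

S ∈ T[0,2] ⇒ YES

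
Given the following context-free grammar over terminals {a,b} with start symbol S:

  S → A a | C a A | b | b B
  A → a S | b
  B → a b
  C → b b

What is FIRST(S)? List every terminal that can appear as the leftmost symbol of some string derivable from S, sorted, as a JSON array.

FIRST iteration:
iter 1:
  A via A→a S: +{a}
  A via A→b: +{b}
  B via B→a b: +{a}
  C via C→b b: +{b}
  S via S→A a: +{a,b}
  FIRST(S)={a,b}  FIRST(A)={a,b}  FIRST(B)={a}  FIRST(C)={b}
iter 2: — fixpoint
  FIRST(S)={a,b}  FIRST(A)={a,b}  FIRST(B)={a}  FIRST(C)={b}

FIRST(S) = ["a", "b"]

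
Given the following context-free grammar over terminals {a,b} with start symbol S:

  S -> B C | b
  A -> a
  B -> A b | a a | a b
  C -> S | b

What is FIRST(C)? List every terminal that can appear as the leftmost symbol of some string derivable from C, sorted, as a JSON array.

FIRST sets, iterate to fixpoint:
round 1:
  A via A→a: +{a}
  B via B→A b: +{a}
  C via C→b: +{b}
  S via S→B C: +{a}
  S via S→b: +{b}
  FIRST(S)={a,b}  FIRST(A)={a}  FIRST(B)={a}  FIRST(C)={b}
round 2:
  C via C→S: +{a}
  FIRST(S)={a,b}  FIRST(A)={a}  FIRST(B)={a}  FIRST(C)={a,b}
round 3: — fixpoint
  FIRST(S)={a,b}  FIRST(A)={a}  FIRST(B)={a}  FIRST(C)={a,b}

FIRST(C) = ["a", "b"]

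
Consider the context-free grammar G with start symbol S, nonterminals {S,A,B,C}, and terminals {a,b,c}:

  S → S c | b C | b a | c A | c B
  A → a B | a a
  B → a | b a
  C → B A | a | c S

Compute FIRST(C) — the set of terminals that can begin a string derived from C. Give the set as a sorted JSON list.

Compute FIRST by fixpoint:
round 1:
  A via A→a B: +{a}
  B via B→a: +{a}
  B via B→b a: +{b}
  C via C→B A: +{a,b}
  C via C→c S: +{c}
  S via S→b C: +{b}
  S via S→c A: +{c}
  FIRST[S]={b,c}  FIRST[A]={a}  FIRST[B]={a,b}  FIRST[C]={a,b,c}
round 2: done
  FIRST[S]={b,c}  FIRST[A]={a}  FIRST[B]={a,b}  FIRST[C]={a,b,c}

FIRST(C) = ["a", "b", "c"]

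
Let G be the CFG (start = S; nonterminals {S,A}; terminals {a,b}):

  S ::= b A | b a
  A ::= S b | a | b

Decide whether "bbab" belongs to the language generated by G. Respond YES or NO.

Convert to CNF:
  S -> T0 A | T0 T1
  A -> S T0 | a | b
  T0 -> b
  T1 -> a

Fill CYK table bottom-up:
  cell(0,0) b: {A,T0}  orig:{A}
  cell(1,1) b: {A,T0}  orig:{A}
  cell(2,2) a: {A,T1}  orig:{A}
  cell(3,3) b: {A,T0}  orig:{A}
  cell(0,1) bb: {S}
  cell(1,2) ba: {S}
  cell(2,3) ab: ∅
  cell(0,2) bba: ∅
  cell(1,3) bab: {A}
  cell(0,3) bbab: {S}

S ∈ T[0,3] ⇒ YES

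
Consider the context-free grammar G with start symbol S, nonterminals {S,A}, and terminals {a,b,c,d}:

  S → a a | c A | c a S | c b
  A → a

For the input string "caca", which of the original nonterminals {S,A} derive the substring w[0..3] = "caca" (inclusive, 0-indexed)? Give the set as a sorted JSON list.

CNF form of G:
  S -> T0 T0 | T1 A | T1 T2 | T1 X3
  A -> a
  T0 -> a
  T1 -> c
  T2 -> b
  X3 -> T0 S

CYK fill (cells [i..j] with 0 ≤ i ≤ j ≤ 3 only):
  T[0,0] 'c' = {T1}  orig:{}
  T[1,1] 'a' = {A,T0}  orig:{A}
  T[2,2] 'c' = {T1}  orig:{}
  T[3,3] 'a' = {A,T0}  orig:{A}
  T[0,1] 'ca' = {S}
  T[1,2] 'ac' = ∅
  T[2,3] 'ca' = {S}
  T[0,2] 'cac' = ∅
  T[1,3] 'aca' = {X3}  orig:{}
  T[0,3] 'caca' = {S}

Original NTs in T[0,3] deriving "caca": ["S"]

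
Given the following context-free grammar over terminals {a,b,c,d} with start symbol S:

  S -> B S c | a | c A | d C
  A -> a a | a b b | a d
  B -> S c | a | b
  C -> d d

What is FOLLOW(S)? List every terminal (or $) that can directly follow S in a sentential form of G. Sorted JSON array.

FIRST iteration:
round 1:
  A via A→a a: +{a}
  B via B→a: +{a}
  B via B→b: +{b}
  C via C→d d: +{d}
  S via S→B S c: +{a,b}
  S via S→c A: +{c}
  S via S→d C: +{d}
  FIRST[S]={a,b,c,d}  FIRST[A]={a}  FIRST[B]={a,b}  FIRST[C]={d}
round 2:
  B via B→S c: +{c,d}
  FIRST[S]={a,b,c,d}  FIRST[A]={a}  FIRST[B]={a,b,c,d}  FIRST[C]={d}
round 3: done
  FIRST[S]={a,b,c,d}  FIRST[A]={a}  FIRST[B]={a,b,c,d}  FIRST[C]={d}

Compute FOLLOW by fixpoint:
initialize: $ ∈ FOLLOW(S)
pass 1:
  B→S c: FOLLOW(S) ⊇ FIRST(c) = {c}; new: +{c}
  S→B S c: FOLLOW(B) ⊇ FIRST(S) = {a,b,c,d}; new: +{a,b,c,d}
  S→c A: FOLLOW(A) ⊇ FOLLOW(S) ⊇ {$,c}; new: +{$,c}
  S→d C: FOLLOW(C) ⊇ FOLLOW(S) ⊇ {$,c}; new: +{$,c}
  FOLLOW(S)={$,c}  FOLLOW(A)={$,c}  FOLLOW(B)={a,b,c,d}  FOLLOW(C)={$,c}
pass 2: done
  FOLLOW(S)={$,c}  FOLLOW(A)={$,c}  FOLLOW(B)={a,b,c,d}  FOLLOW(C)={$,c}

FOLLOW(S) = ["$", "c"]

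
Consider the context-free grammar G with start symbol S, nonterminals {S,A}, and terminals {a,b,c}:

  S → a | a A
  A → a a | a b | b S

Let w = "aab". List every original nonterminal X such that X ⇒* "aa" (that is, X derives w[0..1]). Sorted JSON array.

Convert to CNF:
  S -> T0 A | a
  A -> T0 T0 | T0 T1 | T1 S
  T0 -> a
  T1 -> b

CYK table (by increasing span), restricted to cells inside w[0..1]:
  T[0,0] 'a' = {S,T0}  orig:{S}
  T[1,1] 'a' = {S,T0}  orig:{S}
  T[0,1] 'aa' = {A}

Original NTs in T[0,1] deriving "aa": ["A"]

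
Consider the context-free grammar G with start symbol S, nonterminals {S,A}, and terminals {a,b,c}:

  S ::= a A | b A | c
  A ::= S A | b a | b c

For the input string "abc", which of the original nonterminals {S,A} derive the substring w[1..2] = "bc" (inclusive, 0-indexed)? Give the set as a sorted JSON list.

CNF form of G:
  S -> T0 A | T1 A | c
  A -> S A | T0 T1 | T0 T2
  T0 -> b
  T1 -> a
  T2 -> c

Fill CYK table bottom-up, restricted to cells inside w[1..2]:
  T[1,1] 'b' = {T0}  orig:{}
  T[2,2] 'c' = {S,T2}  orig:{S}
  T[1,2] 'bc' = {A}

Original NTs in T[1,2] deriving "bc": ["A"]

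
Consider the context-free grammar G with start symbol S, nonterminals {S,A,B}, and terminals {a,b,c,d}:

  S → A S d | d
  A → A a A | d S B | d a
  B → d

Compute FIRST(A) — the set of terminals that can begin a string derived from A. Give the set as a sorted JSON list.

FIRST sets, iterate to fixpoint:
round 1:
  A via A→d S B: +{d}
  B via B→d: +{d}
  S via S→A S d: +{d}
  FIRST[S]={d}  FIRST[A]={d}  FIRST[B]={d}
round 2: (no change)
  FIRST[S]={d}  FIRST[A]={d}  FIRST[B]={d}

FIRST(A) = ["d"]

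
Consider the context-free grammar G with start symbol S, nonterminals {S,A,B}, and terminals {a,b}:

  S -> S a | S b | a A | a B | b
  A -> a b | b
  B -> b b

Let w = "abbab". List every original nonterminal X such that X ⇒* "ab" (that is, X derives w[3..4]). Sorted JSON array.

Convert to CNF:
  S -> S T0 | S T1 | T0 A | T0 B | b
  A -> T0 T1 | b
  B -> T1 T1
  T0 -> a
  T1 -> b

CYK table (by increasing span) — only the sub-triangle for w[3..4]:
  [3..3]={T0}  "a"  orig:{}
  [4..4]={A,S,T1}  "b"  orig:{A,S}
  [3..4]={A,S}  "ab"

Original NTs in T[3,4] deriving "ab": ["A", "S"]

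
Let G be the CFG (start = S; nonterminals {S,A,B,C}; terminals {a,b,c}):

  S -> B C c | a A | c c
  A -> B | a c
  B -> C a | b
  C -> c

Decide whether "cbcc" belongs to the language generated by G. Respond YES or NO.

CNF form of G:
  S -> B X2 | T0 A | T1 T1
  A -> C T0 | T0 T1 | b
  B -> C T0 | b
  C -> c
  T0 -> a
  T1 -> c
  X2 -> C T1

CYK table (by increasing span):
  T[0,0] 'c' = {C,T1}  orig:{C}
  T[1,1] 'b' = {A,B}
  T[2,2] 'c' = {C,T1}  orig:{C}
  T[3,3] 'c' = {C,T1}  orig:{C}
  T[0,1] 'cb' = ∅
  T[1,2] 'bc' = ∅
  T[2,3] 'cc' = {S,X2}  orig:{S}
  T[0,2] 'cbc' = ∅
  T[1,3] 'bcc' = {S}
  T[0,3] 'cbcc' = ∅

S ∉ T[0,3] ⇒ NO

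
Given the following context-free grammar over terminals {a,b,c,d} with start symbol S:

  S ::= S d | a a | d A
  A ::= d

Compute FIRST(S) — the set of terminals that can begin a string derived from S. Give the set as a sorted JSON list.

FIRST sets, iterate to fixpoint:
[1]
  A via A→d: +{d}
  S via S→a a: +{a}
  S via S→d A: +{d}
  FIRST(S)={a,d}  FIRST(A)={d}
[2] — fixpoint
  FIRST(S)={a,d}  FIRST(A)={d}

FIRST(S) = ["a", "d"]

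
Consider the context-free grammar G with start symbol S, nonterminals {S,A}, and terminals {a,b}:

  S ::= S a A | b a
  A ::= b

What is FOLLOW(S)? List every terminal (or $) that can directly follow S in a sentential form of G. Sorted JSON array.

FIRST iteration:
iter 1:
  A via A→b: +{b}
  S via S→b a: +{b}
  FIRST(S)={b}  FIRST(A)={b}
iter 2: (stable)
  FIRST(S)={b}  FIRST(A)={b}

FOLLOW sets:
FOLLOW(S) := {$}
iter 1:
  S→S a A: FOLLOW(S) ⊇ FIRST(a) = {a}; new: +{a}
  S→S a A: FOLLOW(A) ⊇ FOLLOW(S) ⊇ {$,a}; new: +{$,a}
  FOLLOW[S]={$,a}  FOLLOW[A]={$,a}
iter 2: (no change)
  FOLLOW[S]={$,a}  FOLLOW[A]={$,a}

FOLLOW(S) = ["$", "a"]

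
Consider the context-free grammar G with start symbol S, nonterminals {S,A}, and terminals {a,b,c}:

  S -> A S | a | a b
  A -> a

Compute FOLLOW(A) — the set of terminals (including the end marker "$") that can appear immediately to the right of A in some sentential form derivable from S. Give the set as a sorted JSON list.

FIRST iteration:
[1]
  A via A→a: +{a}
  S via S→A S: +{a}
  FIRST[S]={a}  FIRST[A]={a}
[2] done
  FIRST[S]={a}  FIRST[A]={a}

FOLLOW sets:
FOLLOW(S) := {$}
pass 1:
  S→A S: FOLLOW(A) ⊇ FIRST(S) = {a}; new: +{a}
  S: {$}  A: {a}
pass 2: done
  S: {$}  A: {a}

FOLLOW(A) = ["a"]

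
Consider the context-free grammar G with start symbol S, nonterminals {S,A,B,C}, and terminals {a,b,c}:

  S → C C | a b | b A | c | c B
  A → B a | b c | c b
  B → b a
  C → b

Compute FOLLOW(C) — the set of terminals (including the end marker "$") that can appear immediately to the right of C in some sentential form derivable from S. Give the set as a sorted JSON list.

Compute FIRST by fixpoint:
iter 1:
  A via A→b c: +{b}
  A via A→c b: +{c}
  B via B→b a: +{b}
  C via C→b: +{b}
  S via S→C C: +{b}
  S via S→a b: +{a}
  S via S→c: +{c}
  FIRST(S)={a,b,c}  FIRST(A)={b,c}  FIRST(B)={b}  FIRST(C)={b}
iter 2: (no change)
  FIRST(S)={a,b,c}  FIRST(A)={b,c}  FIRST(B)={b}  FIRST(C)={b}

Compute FOLLOW by fixpoint:
seed FOLLOW(S) with $
[1]
  A→B a: FOLLOW(B) ⊇ FIRST(a) = {a}; new: +{a}
  S→C C: FOLLOW(C) ⊇ FIRST(C) = {b}; new: +{b}
  S→C C: FOLLOW(C) ⊇ FOLLOW(S) ⊇ {$}; new: +{$}
  S→b A: FOLLOW(A) ⊇ FOLLOW(S) ⊇ {$}; new: +{$}
  S→c B: FOLLOW(B) ⊇ FOLLOW(S) ⊇ {$}; new: +{$}
  S: {$}  A: {$}  B: {$,a}  C: {$,b}
[2] — fixpoint
  S: {$}  A: {$}  B: {$,a}  C: {$,b}

FOLLOW(C) = ["$", "b"]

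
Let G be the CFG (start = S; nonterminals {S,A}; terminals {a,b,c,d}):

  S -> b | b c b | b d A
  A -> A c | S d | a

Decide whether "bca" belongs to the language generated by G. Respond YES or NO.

Convert to CNF:
  S -> T2 X3 | T2 X4 | b
  A -> A T0 | S T1 | a
  T0 -> c
  T1 -> d
  T2 -> b
  X3 -> T0 T2
  X4 -> T1 A

CYK fill:
  T[0,0] 'b' = {S,T2}  orig:{S}
  T[1,1] 'c' = {T0}  orig:{}
  T[2,2] 'a' = {A}
  T[0,1] 'bc' = ∅
  T[1,2] 'ca' = ∅
  T[0,2] 'bca' = ∅

S ∉ T[0,2] ⇒ NO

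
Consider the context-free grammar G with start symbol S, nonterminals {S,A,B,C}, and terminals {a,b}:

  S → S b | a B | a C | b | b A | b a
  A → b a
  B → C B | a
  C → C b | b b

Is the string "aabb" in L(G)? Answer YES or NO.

CNF form of G:
  S -> S T0 | T0 A | T0 T1 | T1 B | T1 C | b
  A -> T0 T1
  B -> C B | a
  C -> C T0 | T0 T0
  T0 -> b
  T1 -> a

CYK fill:
  [0..0]={B,T1}  "a"  orig:{B}
  [1..1]={B,T1}  "a"  orig:{B}
  [2..2]={S,T0}  "b"  orig:{S}
  [3..3]={S,T0}  "b"  orig:{S}
  [0..1]={S}  "aa"
  [1..2]=∅  "ab"
  [2..3]={C,S}  "bb"
  [0..2]={S}  "aab"
  [1..3]={S}  "abb"
  [0..3]={S}  "aabb"

S ∈ T[0,3] ⇒ YES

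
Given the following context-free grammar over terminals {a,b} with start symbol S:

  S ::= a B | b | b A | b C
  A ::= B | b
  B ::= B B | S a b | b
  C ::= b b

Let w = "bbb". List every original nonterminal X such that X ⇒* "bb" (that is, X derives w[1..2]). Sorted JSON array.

Convert to CNF:
  S -> T0 B | T1 A | T1 C | b
  A -> B B | S X2 | b
  B -> B B | S X3 | b
  C -> T1 T1
  T0 -> a
  T1 -> b
  X2 -> T0 T1
  X3 -> T0 T1

CYK table (by increasing span) — only the sub-triangle for w[1..2]:
  T[1,1] 'b' = {A,B,S,T1}  orig:{A,B,S}
  T[2,2] 'b' = {A,B,S,T1}  orig:{A,B,S}
  T[1,2] 'bb' = {A,B,C,S}

Original NTs in T[1,2] deriving "bb": ["A", "B", "C", "S"]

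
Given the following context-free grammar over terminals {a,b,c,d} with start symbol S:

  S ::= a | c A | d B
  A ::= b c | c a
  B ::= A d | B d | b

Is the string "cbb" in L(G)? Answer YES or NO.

CNF form of G:
  S -> T1 A | T3 B | a
  A -> T0 T1 | T1 T2
  B -> A T3 | B T3 | b
  T0 -> b
  T1 -> c
  T2 -> a
  T3 -> d

CYK fill:
  T[0,0] 'c' = {T1}  orig:{}
  T[1,1] 'b' = {B,T0}  orig:{B}
  T[2,2] 'b' = {B,T0}  orig:{B}
  T[0,1] 'cb' = ∅
  T[1,2] 'bb' = ∅
  T[0,2] 'cbb' = ∅

S ∉ T[0,2] ⇒ NO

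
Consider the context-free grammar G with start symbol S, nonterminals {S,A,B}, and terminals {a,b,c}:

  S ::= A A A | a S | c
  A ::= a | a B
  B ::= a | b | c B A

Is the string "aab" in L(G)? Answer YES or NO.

CNF form of G:
  S -> A X3 | T0 S | c
  A -> T0 B | a
  B -> T1 X2 | a | b
  T0 -> a
  T1 -> c
  X2 -> B A
  X3 -> A A

CYK table (by increasing span):
  T[0,0] 'a' = {A,B,T0}  orig:{A,B}
  T[1,1] 'a' = {A,B,T0}  orig:{A,B}
  T[2,2] 'b' = {B}
  T[0,1] 'aa' = {A,X2,X3}  orig:{A}
  T[1,2] 'ab' = {A}
  T[0,2] 'aab' = {X2,X3}  orig:{}

S ∉ T[0,2] ⇒ NO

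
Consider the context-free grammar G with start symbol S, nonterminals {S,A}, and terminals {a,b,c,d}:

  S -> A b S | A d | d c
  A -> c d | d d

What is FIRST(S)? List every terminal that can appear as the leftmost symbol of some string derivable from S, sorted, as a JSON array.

Compute FIRST by fixpoint:
iter 1:
  A via A→c d: +{c}
  A via A→d d: +{d}
  S via S→A b S: +{c,d}
  FIRST[S]={c,d}  FIRST[A]={c,d}
iter 2: (no change)
  FIRST[S]={c,d}  FIRST[A]={c,d}

FIRST(S) = ["c", "d"]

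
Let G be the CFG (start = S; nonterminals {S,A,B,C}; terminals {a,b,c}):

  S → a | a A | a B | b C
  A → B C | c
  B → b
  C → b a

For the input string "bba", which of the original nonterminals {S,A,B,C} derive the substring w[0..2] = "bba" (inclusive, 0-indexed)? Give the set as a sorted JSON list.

Convert to CNF:
  S -> T0 C | T1 A | T1 B | a
  A -> B C | c
  B -> b
  C -> T0 T1
  T0 -> b
  T1 -> a

CYK table (by increasing span) — only the sub-triangle for w[0..2]:
  cell(0,0) b: {B,T0}  orig:{B}
  cell(1,1) b: {B,T0}  orig:{B}
  cell(2,2) a: {S,T1}  orig:{S}
  cell(0,1) bb: ∅
  cell(1,2) ba: {C}
  cell(0,2) bba: {A,S}

Original NTs in T[0,2] deriving "bba": ["A", "S"]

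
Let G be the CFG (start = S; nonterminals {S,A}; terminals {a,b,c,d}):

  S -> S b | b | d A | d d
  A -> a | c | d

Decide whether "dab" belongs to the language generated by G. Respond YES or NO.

CNF form of G:
  S -> S T0 | T1 A | T1 T1 | b
  A -> a | c | d
  T0 -> b
  T1 -> d

Fill CYK table bottom-up:
  T[0,0] 'd' = {A,T1}  orig:{A}
  T[1,1] 'a' = {A}
  T[2,2] 'b' = {S,T0}  orig:{S}
  T[0,1] 'da' = {S}
  T[1,2] 'ab' = ∅
  T[0,2] 'dab' = {S}

S ∈ T[0,2] ⇒ YES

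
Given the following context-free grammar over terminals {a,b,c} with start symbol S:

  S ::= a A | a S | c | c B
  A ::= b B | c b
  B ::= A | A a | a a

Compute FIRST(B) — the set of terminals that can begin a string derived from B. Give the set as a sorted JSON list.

FIRST iteration:
pass 1:
  A via A→b B: +{b}
  A via A→c b: +{c}
  B via B→A: +{b,c}
  B via B→a a: +{a}
  S via S→a A: +{a}
  S via S→c: +{c}
  S: {a,c}  A: {b,c}  B: {a,b,c}
pass 2: done
  S: {a,c}  A: {b,c}  B: {a,b,c}

FIRST(B) = ["a", "b", "c"]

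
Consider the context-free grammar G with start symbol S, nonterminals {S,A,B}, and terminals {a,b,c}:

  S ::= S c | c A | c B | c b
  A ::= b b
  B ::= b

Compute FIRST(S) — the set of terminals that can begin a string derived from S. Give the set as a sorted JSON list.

FIRST iteration:
iter 1:
  A via A→b b: +{b}
  B via B→b: +{b}
  S via S→c A: +{c}
  S: {c}  A: {b}  B: {b}
iter 2: (stable)
  S: {c}  A: {b}  B: {b}

FIRST(S) = ["c"]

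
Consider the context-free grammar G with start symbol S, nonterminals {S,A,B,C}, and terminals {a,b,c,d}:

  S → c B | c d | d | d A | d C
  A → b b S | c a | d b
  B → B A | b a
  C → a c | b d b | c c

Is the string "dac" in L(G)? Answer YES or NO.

Convert to CNF:
  S -> T1 B | T1 T3 | T3 A | T3 C | d
  A -> T0 X4 | T1 T2 | T3 T0
  B -> B A | T0 T2
  C -> T0 X5 | T1 T1 | T2 T1
  T0 -> b
  T1 -> c
  T2 -> a
  T3 -> d
  X4 -> T0 S
  X5 -> T3 T0

CYK fill:
  T[0,0] 'd' = {S,T3}  orig:{S}
  T[1,1] 'a' = {T2}  orig:{}
  T[2,2] 'c' = {T1}  orig:{}
  T[0,1] 'da' = ∅
  T[1,2] 'ac' = {C}
  T[0,2] 'dac' = {S}

S ∈ T[0,2] ⇒ YES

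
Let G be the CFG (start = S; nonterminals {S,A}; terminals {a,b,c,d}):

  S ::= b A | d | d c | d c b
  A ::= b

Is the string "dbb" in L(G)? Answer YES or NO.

CNF form of G:
  S -> T0 A | T1 T2 | T1 X3 | d
  A -> b
  T0 -> b
  T1 -> d
  T2 -> c
  X3 -> T2 T0

CYK table (by increasing span):
  [0..0]={S,T1}  "d"  orig:{S}
  [1..1]={A,T0}  "b"  orig:{A}
  [2..2]={A,T0}  "b"  orig:{A}
  [0..1]=∅  "db"
  [1..2]={S}  "bb"
  [0..2]=∅  "dbb"

S ∉ T[0,2] ⇒ NO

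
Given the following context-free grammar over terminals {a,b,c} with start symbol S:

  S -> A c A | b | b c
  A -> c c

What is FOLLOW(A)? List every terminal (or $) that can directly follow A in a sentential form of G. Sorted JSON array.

Compute FIRST by fixpoint:
pass 1:
  A via A→c c: +{c}
  S via S→A c A: +{c}
  S via S→b: +{b}
  FIRST(S)={b,c}  FIRST(A)={c}
pass 2: done
  FIRST(S)={b,c}  FIRST(A)={c}

FOLLOW iteration:
initialize: $ ∈ FOLLOW(S)
round 1:
  S→A c A: FOLLOW(A) ⊇ FIRST(c) = {c}; new: +{c}
  S→A c A: FOLLOW(A) ⊇ FOLLOW(S) ⊇ {$}; new: +{$}
  FOLLOW(S)={$}  FOLLOW(A)={$,c}
round 2: (stable)
  FOLLOW(S)={$}  FOLLOW(A)={$,c}

FOLLOW(A) = ["$", "c"]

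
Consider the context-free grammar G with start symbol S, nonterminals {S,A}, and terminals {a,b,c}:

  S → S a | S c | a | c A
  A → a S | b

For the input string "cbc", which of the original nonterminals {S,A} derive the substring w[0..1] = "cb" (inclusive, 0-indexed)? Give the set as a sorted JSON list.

Convert to CNF:
  S -> S T0 | S T1 | T1 A | a
  A -> T0 S | b
  T0 -> a
  T1 -> c

Fill CYK table bottom-up, restricted to cells inside w[0..1]:
  T[0,0] 'c' = {T1}  orig:{}
  T[1,1] 'b' = {A}
  T[0,1] 'cb' = {S}

Original NTs in T[0,1] deriving "cb": ["S"]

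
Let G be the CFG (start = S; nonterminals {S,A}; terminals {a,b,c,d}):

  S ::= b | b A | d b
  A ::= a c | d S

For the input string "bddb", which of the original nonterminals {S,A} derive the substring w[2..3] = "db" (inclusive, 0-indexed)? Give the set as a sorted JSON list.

CNF form of G:
  S -> T2 T3 | T3 A | b
  A -> T0 T1 | T2 S
  T0 -> a
  T1 -> c
  T2 -> d
  T3 -> b

CYK table (by increasing span) — only the sub-triangle for w[2..3]:
  [2..2]={T2}  "d"  orig:{}
  [3..3]={S,T3}  "b"  orig:{S}
  [2..3]={A,S}  "db"

Original NTs in T[2,3] deriving "db": ["A", "S"]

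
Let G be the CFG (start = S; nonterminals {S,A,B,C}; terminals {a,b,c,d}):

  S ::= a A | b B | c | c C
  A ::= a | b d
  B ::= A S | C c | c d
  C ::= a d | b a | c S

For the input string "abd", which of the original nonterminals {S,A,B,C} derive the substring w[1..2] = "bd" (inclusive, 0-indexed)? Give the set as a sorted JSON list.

Convert to CNF:
  S -> T0 B | T2 C | T3 A | c
  A -> T0 T1 | a
  B -> A S | C T2 | T2 T1
  C -> T0 T3 | T2 S | T3 T1
  T0 -> b
  T1 -> d
  T2 -> c
  T3 -> a

Fill CYK table bottom-up, restricted to cells inside w[1..2]:
  [1..1]={T0}  "b"  orig:{}
  [2..2]={T1}  "d"  orig:{}
  [1..2]={A}  "bd"

Original NTs in T[1,2] deriving "bd": ["A"]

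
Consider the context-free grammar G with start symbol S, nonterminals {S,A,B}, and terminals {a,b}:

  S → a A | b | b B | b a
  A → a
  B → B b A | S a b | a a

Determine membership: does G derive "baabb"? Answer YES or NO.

Convert to CNF:
  S -> T0 B | T0 T1 | T1 A | b
  A -> a
  B -> B X2 | S X3 | T1 T1
  T0 -> b
  T1 -> a
  X2 -> T0 A
  X3 -> T1 T0

Fill CYK table bottom-up:
  cell(0,0) b: {S,T0}  orig:{S}
  cell(1,1) a: {A,T1}  orig:{A}
  cell(2,2) a: {A,T1}  orig:{A}
  cell(3,3) b: {S,T0}  orig:{S}
  cell(4,4) b: {S,T0}  orig:{S}
  cell(0,1) ba: {S,X2}  orig:{S}
  cell(1,2) aa: {B,S}
  cell(2,3) ab: {X3}  orig:{}
  cell(3,4) bb: ∅
  cell(0,2) baa: {S}
  cell(1,3) aab: ∅
  cell(2,4) abb: ∅
  cell(0,3) baab: {B}
  cell(1,4) aabb: ∅
  cell(0,4) baabb: ∅

S ∉ T[0,4] ⇒ NO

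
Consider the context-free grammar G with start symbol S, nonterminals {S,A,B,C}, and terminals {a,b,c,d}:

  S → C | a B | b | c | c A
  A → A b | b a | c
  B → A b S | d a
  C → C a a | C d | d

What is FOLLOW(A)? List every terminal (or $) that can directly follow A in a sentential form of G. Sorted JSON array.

Compute FIRST by fixpoint:
pass 1:
  A via A→b a: +{b}
  A via A→c: +{c}
  B via B→A b S: +{b,c}
  B via B→d a: +{d}
  C via C→d: +{d}
  S via S→C: +{d}
  S via S→a B: +{a}
  S via S→b: +{b}
  S via S→c: +{c}
  FIRST[S]={a,b,c,d}  FIRST[A]={b,c}  FIRST[B]={b,c,d}  FIRST[C]={d}
pass 2: — fixpoint
  FIRST[S]={a,b,c,d}  FIRST[A]={b,c}  FIRST[B]={b,c,d}  FIRST[C]={d}

FOLLOW sets:
FOLLOW(S) := {$}
round 1:
  A→A b: FOLLOW(A) ⊇ FIRST(b) = {b}; new: +{b}
  C→C a a: FOLLOW(C) ⊇ FIRST(a) = {a}; new: +{a}
  C→C d: FOLLOW(C) ⊇ FIRST(d) = {d}; new: +{d}
  S→C: FOLLOW(C) ⊇ FOLLOW(S) ⊇ {$}; new: +{$}
  S→a B: FOLLOW(B) ⊇ FOLLOW(S) ⊇ {$}; new: +{$}
  S→c A: FOLLOW(A) ⊇ FOLLOW(S) ⊇ {$}; new: +{$}
  S: {$}  A: {$,b}  B: {$}  C: {$,a,d}
round 2: done
  S: {$}  A: {$,b}  B: {$}  C: {$,a,d}

FOLLOW(A) = ["$", "b"]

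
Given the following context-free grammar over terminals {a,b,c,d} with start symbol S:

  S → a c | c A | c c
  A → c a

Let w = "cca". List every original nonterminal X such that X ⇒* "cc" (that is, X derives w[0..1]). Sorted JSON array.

CNF form of G:
  S -> T0 A | T0 T0 | T1 T0
  A -> T0 T1
  T0 -> c
  T1 -> a

Fill CYK table bottom-up (cells [i..j] with 0 ≤ i ≤ j ≤ 1 only):
  T[0,0] 'c' = {T0}  orig:{}
  T[1,1] 'c' = {T0}  orig:{}
  T[0,1] 'cc' = {S}

Original NTs in T[0,1] deriving "cc": ["S"]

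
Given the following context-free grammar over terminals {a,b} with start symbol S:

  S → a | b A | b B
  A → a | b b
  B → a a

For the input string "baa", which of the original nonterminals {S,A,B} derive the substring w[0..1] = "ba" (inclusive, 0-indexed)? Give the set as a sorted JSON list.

Convert to CNF:
  S -> T0 A | T0 B | a
  A -> T0 T0 | a
  B -> T1 T1
  T0 -> b
  T1 -> a

Fill CYK table bottom-up, restricted to cells inside w[0..1]:
  T[0,0] 'b' = {T0}  orig:{}
  T[1,1] 'a' = {A,S,T1}  orig:{A,S}
  T[0,1] 'ba' = {S}

Original NTs in T[0,1] deriving "ba": ["S"]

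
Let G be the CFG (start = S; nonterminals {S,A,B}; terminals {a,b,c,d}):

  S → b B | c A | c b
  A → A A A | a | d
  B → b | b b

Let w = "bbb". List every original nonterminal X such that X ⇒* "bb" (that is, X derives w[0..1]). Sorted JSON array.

Convert to CNF:
  S -> T0 B | T1 A | T1 T0
  A -> A X2 | a | d
  B -> T0 T0 | b
  T0 -> b
  T1 -> c
  X2 -> A A

CYK table (by increasing span), restricted to cells inside w[0..1]:
  [0..0]={B,T0}  "b"  orig:{B}
  [1..1]={B,T0}  "b"  orig:{B}
  [0..1]={B,S}  "bb"

Original NTs in T[0,1] deriving "bb": ["B", "S"]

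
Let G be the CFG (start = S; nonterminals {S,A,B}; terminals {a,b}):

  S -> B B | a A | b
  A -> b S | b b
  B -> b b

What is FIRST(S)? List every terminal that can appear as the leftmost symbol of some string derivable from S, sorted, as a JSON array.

FIRST sets, iterate to fixpoint:
[1]
  A via A→b S: +{b}
  B via B→b b: +{b}
  S via S→B B: +{b}
  S via S→a A: +{a}
  S: {a,b}  A: {b}  B: {b}
[2] done
  S: {a,b}  A: {b}  B: {b}

FIRST(S) = ["a", "b"]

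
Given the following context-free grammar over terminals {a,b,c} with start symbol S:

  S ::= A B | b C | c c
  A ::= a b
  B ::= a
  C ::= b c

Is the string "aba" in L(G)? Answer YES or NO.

CNF form of G:
  S -> A B | T1 C | T2 T2
  A -> T0 T1
  B -> a
  C -> T1 T2
  T0 -> a
  T1 -> b
  T2 -> c

Fill CYK table bottom-up:
  cell(0,0) a: {B,T0}  orig:{B}
  cell(1,1) b: {T1}  orig:{}
  cell(2,2) a: {B,T0}  orig:{B}
  cell(0,1) ab: {A}
  cell(1,2) ba: ∅
  cell(0,2) aba: {S}

S ∈ T[0,2] ⇒ YES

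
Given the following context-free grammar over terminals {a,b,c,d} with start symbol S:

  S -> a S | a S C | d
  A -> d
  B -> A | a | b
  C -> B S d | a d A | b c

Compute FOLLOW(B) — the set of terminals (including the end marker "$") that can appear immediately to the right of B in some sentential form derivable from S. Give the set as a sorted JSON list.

FIRST sets, iterate to fixpoint:
iter 1:
  A via A→d: +{d}
  B via B→A: +{d}
  B via B→a: +{a}
  B via B→b: +{b}
  C via C→B S d: +{a,b,d}
  S via S→a S: +{a}
  S via S→d: +{d}
  S: {a,d}  A: {d}  B: {a,b,d}  C: {a,b,d}
iter 2: done
  S: {a,d}  A: {d}  B: {a,b,d}  C: {a,b,d}

FOLLOW sets:
initialize: $ ∈ FOLLOW(S)
[1]
  C→B S d: FOLLOW(B) ⊇ FIRST(S) = {a,d}; new: +{a,d}
  C→B S d: FOLLOW(S) ⊇ FIRST(d) = {d}; new: +{d}
  S→a S C: FOLLOW(S) ⊇ FIRST(C) = {a,b,d}; new: +{a,b}
  S→a S C: FOLLOW(C) ⊇ FOLLOW(S) ⊇ {$,a,b,d}; new: +{$,a,b,d}
  FOLLOW[S]={$,a,b,d}  FOLLOW[A]={}  FOLLOW[B]={a,d}  FOLLOW[C]={$,a,b,d}
[2]
  B→A: FOLLOW(A) ⊇ FOLLOW(B) ⊇ {a,d}; new: +{a,d}
  C→a d A: FOLLOW(A) ⊇ FOLLOW(C) ⊇ {$,a,b,d}; new: +{$,b}
  FOLLOW[S]={$,a,b,d}  FOLLOW[A]={$,a,b,d}  FOLLOW[B]={a,d}  FOLLOW[C]={$,a,b,d}
[3] done
  FOLLOW[S]={$,a,b,d}  FOLLOW[A]={$,a,b,d}  FOLLOW[B]={a,d}  FOLLOW[C]={$,a,b,d}

FOLLOW(B) = ["a", "d"]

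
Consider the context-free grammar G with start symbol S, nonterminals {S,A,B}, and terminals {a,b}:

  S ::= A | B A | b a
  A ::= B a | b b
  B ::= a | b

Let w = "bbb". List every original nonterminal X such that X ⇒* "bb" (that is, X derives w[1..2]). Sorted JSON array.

Convert to CNF:
  S -> B A | B T0 | T1 T0 | T1 T1
  A -> B T0 | T1 T1
  B -> a | b
  T0 -> a
  T1 -> b

CYK fill — only the sub-triangle for w[1..2]:
  T[1,1] 'b' = {B,T1}  orig:{B}
  T[2,2] 'b' = {B,T1}  orig:{B}
  T[1,2] 'bb' = {A,S}

Original NTs in T[1,2] deriving "bb": ["A", "S"]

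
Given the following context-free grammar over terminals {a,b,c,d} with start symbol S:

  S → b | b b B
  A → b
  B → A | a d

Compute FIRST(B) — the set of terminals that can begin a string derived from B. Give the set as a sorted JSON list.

FIRST sets, iterate to fixpoint:
round 1:
  A via A→b: +{b}
  B via B→A: +{b}
  B via B→a d: +{a}
  S via S→b: +{b}
  S: {b}  A: {b}  B: {a,b}
round 2: (no change)
  S: {b}  A: {b}  B: {a,b}

FIRST(B) = ["a", "b"]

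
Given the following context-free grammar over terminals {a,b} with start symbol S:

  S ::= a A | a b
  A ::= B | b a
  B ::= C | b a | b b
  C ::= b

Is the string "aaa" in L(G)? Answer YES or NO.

CNF form of G:
  S -> T1 A | T1 T0
  A -> T0 T0 | T0 T1 | b
  B -> T0 T0 | T0 T1 | b
  C -> b
  T0 -> b
  T1 -> a

CYK table (by increasing span):
  T[0,0] 'a' = {T1}  orig:{}
  T[1,1] 'a' = {T1}  orig:{}
  T[2,2] 'a' = {T1}  orig:{}
  T[0,1] 'aa' = ∅
  T[1,2] 'aa' = ∅
  T[0,2] 'aaa' = ∅

S ∉ T[0,2] ⇒ NO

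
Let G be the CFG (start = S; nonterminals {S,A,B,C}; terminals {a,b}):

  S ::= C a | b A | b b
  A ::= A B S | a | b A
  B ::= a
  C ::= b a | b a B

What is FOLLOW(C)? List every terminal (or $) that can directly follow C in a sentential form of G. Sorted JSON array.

FIRST iteration:
round 1:
  A via A→a: +{a}
  A via A→b A: +{b}
  B via B→a: +{a}
  C via C→b a: +{b}
  S via S→C a: +{b}
  FIRST[S]={b}  FIRST[A]={a,b}  FIRST[B]={a}  FIRST[C]={b}
round 2: — fixpoint
  FIRST[S]={b}  FIRST[A]={a,b}  FIRST[B]={a}  FIRST[C]={b}

FOLLOW sets:
FOLLOW(S) := {$}
round 1:
  A→A B S: FOLLOW(A) ⊇ FIRST(B) = {a}; new: +{a}
  A→A B S: FOLLOW(B) ⊇ FIRST(S) = {b}; new: +{b}
  A→A B S: FOLLOW(S) ⊇ FOLLOW(A) ⊇ {a}; new: +{a}
  S→C a: FOLLOW(C) ⊇ FIRST(a) = {a}; new: +{a}
  S→b A: FOLLOW(A) ⊇ FOLLOW(S) ⊇ {$,a}; new: +{$}
  S: {$,a}  A: {$,a}  B: {b}  C: {a}
round 2:
  C→b a B: FOLLOW(B) ⊇ FOLLOW(C) ⊇ {a}; new: +{a}
  S: {$,a}  A: {$,a}  B: {a,b}  C: {a}
round 3: (no change)
  S: {$,a}  A: {$,a}  B: {a,b}  C: {a}

FOLLOW(C) = ["a"]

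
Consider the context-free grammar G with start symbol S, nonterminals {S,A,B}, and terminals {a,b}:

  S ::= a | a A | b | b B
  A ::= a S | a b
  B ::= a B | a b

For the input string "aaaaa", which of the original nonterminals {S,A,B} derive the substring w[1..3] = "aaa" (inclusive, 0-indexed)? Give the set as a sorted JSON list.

Convert to CNF:
  S -> T0 A | T1 B | a | b
  A -> T0 S | T0 T1
  B -> T0 B | T0 T1
  T0 -> a
  T1 -> b

CYK table (by increasing span) — only the sub-triangle for w[1..3]:
  T[1,1] 'a' = {S,T0}  orig:{S}
  T[2,2] 'a' = {S,T0}  orig:{S}
  T[3,3] 'a' = {S,T0}  orig:{S}
  T[1,2] 'aa' = {A}
  T[2,3] 'aa' = {A}
  T[1,3] 'aaa' = {S}

Original NTs in T[1,3] deriving "aaa": ["S"]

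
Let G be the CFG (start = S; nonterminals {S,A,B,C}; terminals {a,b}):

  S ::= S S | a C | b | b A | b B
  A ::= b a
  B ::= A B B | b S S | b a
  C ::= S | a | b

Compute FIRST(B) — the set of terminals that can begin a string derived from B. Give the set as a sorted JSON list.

FIRST sets, iterate to fixpoint:
pass 1:
  A via A→b a: +{b}
  B via B→A B B: +{b}
  C via C→a: +{a}
  C via C→b: +{b}
  S via S→a C: +{a}
  S via S→b: +{b}
  FIRST(S)={a,b}  FIRST(A)={b}  FIRST(B)={b}  FIRST(C)={a,b}
pass 2: — fixpoint
  FIRST(S)={a,b}  FIRST(A)={b}  FIRST(B)={b}  FIRST(C)={a,b}

FIRST(B) = ["b"]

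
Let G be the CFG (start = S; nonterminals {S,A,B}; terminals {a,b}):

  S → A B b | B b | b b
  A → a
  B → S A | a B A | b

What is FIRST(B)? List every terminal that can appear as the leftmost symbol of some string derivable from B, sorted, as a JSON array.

FIRST iteration:
iter 1:
  A via A→a: +{a}
  B via B→a B A: +{a}
  B via B→b: +{b}
  S via S→A B b: +{a}
  S via S→B b: +{b}
  FIRST(S)={a,b}  FIRST(A)={a}  FIRST(B)={a,b}
iter 2: — fixpoint
  FIRST(S)={a,b}  FIRST(A)={a}  FIRST(B)={a,b}

FIRST(B) = ["a", "b"]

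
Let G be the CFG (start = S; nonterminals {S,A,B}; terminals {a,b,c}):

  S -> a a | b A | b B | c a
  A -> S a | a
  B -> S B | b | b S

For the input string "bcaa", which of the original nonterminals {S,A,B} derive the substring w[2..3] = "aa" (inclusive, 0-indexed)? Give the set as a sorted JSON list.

CNF form of G:
  S -> T0 T0 | T1 A | T1 B | T2 T0
  A -> S T0 | a
  B -> S B | T1 S | b
  T0 -> a
  T1 -> b
  T2 -> c

CYK fill (cells [i..j] with 2 ≤ i ≤ j ≤ 3 only):
  cell(2,2) a: {A,T0}  orig:{A}
  cell(3,3) a: {A,T0}  orig:{A}
  cell(2,3) aa: {S}

Original NTs in T[2,3] deriving "aa": ["S"]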